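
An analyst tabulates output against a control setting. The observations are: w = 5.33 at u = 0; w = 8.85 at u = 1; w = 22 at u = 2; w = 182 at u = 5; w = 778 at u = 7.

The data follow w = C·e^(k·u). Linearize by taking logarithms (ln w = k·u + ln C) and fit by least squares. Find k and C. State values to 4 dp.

k = 0.7224, C = 4.9224

With ln wᵢ as the transformed response and uᵢ as the regressor:
Σu = 15.0000, Σ(u)² = 79.0000, Σln w = 18.8055, Σu·ln w = 80.9796.
Equations: 79.0000·k + 15.0000·ln C = 80.9796;  15.0000·k + 5·ln C = 18.8055.
Solving (det = 170.0000): k = 0.72244, ln C = 1.59379, so C = exp(1.59379) = 4.92235.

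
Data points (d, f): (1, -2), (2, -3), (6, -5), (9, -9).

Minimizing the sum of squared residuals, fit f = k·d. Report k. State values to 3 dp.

Compute the Gram sums: Σd·d = 122.
Moment sums: Σd·f = -119.
Normal equations: [[122]]·[k]ᵀ = [-119]ᵀ.
k = (-119)/122 = -0.97541.

k = -0.975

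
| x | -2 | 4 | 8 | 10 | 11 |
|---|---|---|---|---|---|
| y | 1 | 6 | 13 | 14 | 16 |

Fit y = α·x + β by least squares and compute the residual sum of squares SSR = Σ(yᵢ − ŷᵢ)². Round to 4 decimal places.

SSR = 3.5319

Normal-equation sums: Σx·x = 305, Σx = 31, Σ1 = 5.
And Σx·y = 442, Σy = 50.
AᵀA·[α, β]ᵀ = Aᵀy becomes [[305, 31]; [31, 5]]·[α, β]ᵀ = [442, 50]ᵀ.
Eliminating β: 5·(row 1) − 31·(row 2) gives 564·α = 5·442 − 31·50 = 660, so α = 55/47.
Then β = (50 − 31·(55/47))/5 = 129/47.
Residuals: 28/47, -67/47, 42/47, -21/47, 18/47; SSR = 166/47.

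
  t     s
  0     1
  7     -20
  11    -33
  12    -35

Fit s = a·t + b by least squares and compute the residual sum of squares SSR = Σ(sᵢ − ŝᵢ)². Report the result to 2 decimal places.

SSR = 0.61

The normal equations are: 314·a + 30·b = -923;  30·a + 4·b = -87.
(Σt·t = 314, Σt = 30, Σ1 = 4, Σt·s = -923, Σs = -87.)
Δ = 314·4 − 30² = 356.
a = ((-923)·4 − 30·(-87))/356 = -541/178; b = (314·(-87) − 30·(-923))/356 = 93/89.
Residuals: -4/89, 41/178, -109/178, 38/89; SSR = 109/178.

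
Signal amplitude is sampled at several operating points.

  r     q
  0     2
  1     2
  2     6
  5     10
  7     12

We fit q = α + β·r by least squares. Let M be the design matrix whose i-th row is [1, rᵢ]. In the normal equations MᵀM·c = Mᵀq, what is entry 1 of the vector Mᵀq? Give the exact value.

32

Entry 1 ↔ basis 1, so (Mᵀq)_{1} = Σᵢ qᵢ = (1)·(2) + (1)·(2) + (1)·(6) + (1)·(10) + (1)·(12) = 32.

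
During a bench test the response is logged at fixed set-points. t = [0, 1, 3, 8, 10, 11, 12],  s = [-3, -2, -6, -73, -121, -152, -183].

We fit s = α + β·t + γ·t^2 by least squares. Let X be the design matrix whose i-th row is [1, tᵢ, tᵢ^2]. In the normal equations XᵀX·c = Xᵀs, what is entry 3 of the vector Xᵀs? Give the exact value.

Entry 3 ↔ basis t^2, so (Xᵀs)_{3} = Σᵢ (t^2)·sᵢ = (0)·(-3) + (1)·(-2) + (9)·(-6) + (64)·(-73) + (100)·(-121) + (121)·(-152) + (144)·(-183) = -61572.

-61572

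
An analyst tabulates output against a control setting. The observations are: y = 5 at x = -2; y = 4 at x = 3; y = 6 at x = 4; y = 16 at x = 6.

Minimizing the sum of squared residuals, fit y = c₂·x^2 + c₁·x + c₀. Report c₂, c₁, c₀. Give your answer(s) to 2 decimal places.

c₂ = 0.55, c₁ = -0.84, c₀ = 1.14

Compute the Gram sums: Σx^2·x^2 = 1649, Σx^2·x = 299, Σx^2 = 65, Σx·x = 65, Σx = 11, Σ1 = 4.
For Aᵀy: Σx^2·y = 728, Σx·y = 122, Σy = 31.
AᵀA·[c₂, c₁, c₀]ᵀ = Aᵀy becomes [[1649, 299, 65]; [299, 65, 11]; [65, 11, 4]]·[c₂, c₁, c₀]ᵀ = [728, 122, 31]ᵀ.
Row-reducing yields c₂ = 2249/4092, c₁ = -3455/4092, c₀ = 389/341.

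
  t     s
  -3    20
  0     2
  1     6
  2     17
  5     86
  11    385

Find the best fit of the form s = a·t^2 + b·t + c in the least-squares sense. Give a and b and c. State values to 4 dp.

From the data, Σt^2·t^2 = 15364, Σt^2·t = 1438, Σt^2 = 160, Σt·t = 160, Σt = 16, Σ1 = 6.
Right-hand side: Σt^2·s = 48989, Σt·s = 4645, Σs = 516.
XᵀX·[a, b, c]ᵀ = Xᵀs becomes [[15364, 1438, 160]; [1438, 160, 16]; [160, 16, 6]]·[a, b, c]ᵀ = [48989, 4645, 516]ᵀ.
Solving the 3×3 system (Gaussian elimination) gives a = 1241231/418938, b = 23741/10218, c = 55582/69823.

a = 2.9628, b = 2.3234, c = 0.7960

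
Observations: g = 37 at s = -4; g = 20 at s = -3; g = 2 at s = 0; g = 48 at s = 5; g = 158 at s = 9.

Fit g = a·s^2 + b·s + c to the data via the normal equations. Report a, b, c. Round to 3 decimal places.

a = 2.007, b = -0.664, c = 1.335

XᵀX·[a, b, c]ᵀ = Xᵀg reads: 7523·a + 763·b + 131·c = 14770;  763·a + 131·b + 7·c = 1454;  131·a + 7·b + 5·c = 265.
(Σs^2·s^2 = 7523, Σs^2·s = 763, Σs^2 = 131, Σs·s = 131, Σs = 7, Σ1 = 5, Σs^2·g = 14770, Σs·g = 1454, Σg = 265.)
Row-reducing yields a = 44573/22204, b = -2107/3172, c = 7412/5551.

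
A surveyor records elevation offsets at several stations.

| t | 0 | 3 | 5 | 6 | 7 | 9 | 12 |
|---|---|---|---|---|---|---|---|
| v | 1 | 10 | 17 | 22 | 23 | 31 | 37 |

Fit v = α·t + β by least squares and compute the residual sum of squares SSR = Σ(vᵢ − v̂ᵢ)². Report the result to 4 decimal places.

Sums needed: Σt·t = 344, Σt = 42, Σ1 = 7.
And Σt·v = 1131, Σv = 141.
Δ = 344·7 − 42² = 644.
α = (1131·7 − 42·141)/644 = 285/92; β = (344·141 − 42·1131)/644 = 501/322.
Residuals: -179/322, -547/644, -29/644, 13/7, -155/644, 1007/644, -557/322; SSR = 6425/644.

SSR = 9.9767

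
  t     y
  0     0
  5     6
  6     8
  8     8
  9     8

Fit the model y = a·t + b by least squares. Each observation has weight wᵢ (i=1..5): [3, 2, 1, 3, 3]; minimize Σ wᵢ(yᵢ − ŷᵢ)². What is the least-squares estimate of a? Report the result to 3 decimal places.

a = 0.928

Setting ∂/∂a … = 0 gives: 521·a + 67·b = 516;  67·a + 12·b = 68.
(Σwᵢ·t·t = 521, Σwᵢ·t = 67, Σwᵢ·1 = 12, Σwᵢ·t·y = 516, Σwᵢ·y = 68.)
det = 521·12 − 67² = 1763.
a = (516·12 − 67·68)/1763 = 1636/1763; b = (521·68 − 67·516)/1763 = 856/1763.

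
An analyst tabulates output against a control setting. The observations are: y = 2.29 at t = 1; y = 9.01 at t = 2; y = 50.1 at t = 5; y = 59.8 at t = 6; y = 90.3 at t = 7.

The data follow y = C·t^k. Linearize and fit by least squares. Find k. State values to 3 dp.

Taking logs, ln y = k·ln t + ln C, so regress ln y on ln t.
Σln t = 6.0403, Σ(ln t)² = 10.0677, Σln y = 15.5351, Σln t·ln y = 23.9159.
Equations: 10.0677·k + 6.0403·ln C = 23.9159;  6.0403·k + 5·ln C = 15.5351.
Solving (det = 13.8539): k = 1.85826, ln C = 0.86214.

k = 1.858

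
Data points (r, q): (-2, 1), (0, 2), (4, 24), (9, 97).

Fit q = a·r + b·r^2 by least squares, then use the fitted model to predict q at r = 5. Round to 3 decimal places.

Normal-equation sums: Σr·r = 101, Σr·r^2 = 785, Σr^2·r^2 = 6833.
For Mᵀq: Σr·q = 967, Σr^2·q = 8245.
det = 101·6833 − 785² = 73908.
a = (967·6833 − 785·8245)/73908 = 22531/12318; b = (101·8245 − 785·967)/73908 = 12275/12318.
At r = 5: q̂ = (22531/12318)·(5) + (12275/12318)·(25) = 209765/6159.

q̂ = 34.058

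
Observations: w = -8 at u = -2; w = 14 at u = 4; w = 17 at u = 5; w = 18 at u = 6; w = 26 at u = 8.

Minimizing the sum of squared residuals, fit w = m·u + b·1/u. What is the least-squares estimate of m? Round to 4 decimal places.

m = 3.1325

Sums needed: Σu·u = 145, Σu·1/u = 5, Σ1/u·1/u = 5701/14400.
Right-hand side: Σu·w = 473, Σ1/u·w = 343/20.
Eliminating b: (5701/14400)·(row 1) − 5·(row 2) gives (93329/2880)·m = (5701/14400)·473 − 5·(343/20) = 1461773/14400, so m = 1461773/466645.
Then b = ((343/20) − 5·(1461773/466645))/(5701/14400) = 350640/93329.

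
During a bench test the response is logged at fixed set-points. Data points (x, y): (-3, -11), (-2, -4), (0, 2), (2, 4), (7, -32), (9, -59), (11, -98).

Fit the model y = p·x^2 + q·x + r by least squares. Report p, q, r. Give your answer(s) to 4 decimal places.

The normal system MᵀM·[p, q, r]ᵀ = Mᵀy is [[23716, 2376, 268]; [2376, 268, 24]; [268, 24, 7]]·[p, q, r]ᵀ = [-18304, -1784, -198]ᵀ.
Solving the 3×3 system (Gaussian elimination) gives p = -6670/6573, q = 110162/54775, r = 602998/164325.

p = -1.0148, q = 2.0112, r = 3.6695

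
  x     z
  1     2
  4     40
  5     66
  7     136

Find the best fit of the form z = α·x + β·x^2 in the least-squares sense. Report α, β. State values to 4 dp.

Entries of AᵀA: Σx·x = 91, Σx·x^2 = 533, Σx^2·x^2 = 3283.
Right-hand side: Σx·z = 1444, Σx^2·z = 8956.
Determinant 91·3283 − 533² = 14664.
α = (1444·3283 − 533·8956)/14664 = -4112/1833; β = (91·8956 − 533·1444)/14664 = 436/141.

α = -2.2433, β = 3.0922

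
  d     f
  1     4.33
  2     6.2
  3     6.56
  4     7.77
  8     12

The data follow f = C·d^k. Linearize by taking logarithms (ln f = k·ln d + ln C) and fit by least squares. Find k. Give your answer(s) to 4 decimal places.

k = 0.4717

Let Y = ln f. Fitting Y = k·ln d + ln C by least squares:
AᵀA = [[7.9333, 5.2575]; [5.2575, 5]], rhs = [11.3407, 9.7063]ᵀ  (here Σln d = 5.2575, Σ(ln d)² = 7.9333, Σln f = 9.7063, Σln d·ln f = 11.3407).
Solving (det = 12.0252): k = 0.47172, ln C = 1.44524.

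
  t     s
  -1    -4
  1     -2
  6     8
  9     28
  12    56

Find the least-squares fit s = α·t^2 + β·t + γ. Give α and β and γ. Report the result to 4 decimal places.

Compute the Gram sums: Σt^2·t^2 = 28595, Σt^2·t = 2673, Σt^2 = 263, Σt·t = 263, Σt = 27, Σ1 = 5.
For Aᵀs: Σt^2·s = 10614, Σt·s = 974, Σs = 86.
Inverting the 3×3 Gram matrix, [α, β, γ]ᵀ = [94210/200631, -44894/66877, -777310/200631]ᵀ.

α = 0.4696, β = -0.6713, γ = -3.8743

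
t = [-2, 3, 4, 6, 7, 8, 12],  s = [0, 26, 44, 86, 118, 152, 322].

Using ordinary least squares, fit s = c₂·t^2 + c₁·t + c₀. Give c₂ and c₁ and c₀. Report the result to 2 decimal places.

XᵀX·[c₂, c₁, c₀]ᵀ = Xᵀs reads: 28882·c₂ + 2882·c₁ + 322·c₀ = 65912;  2882·c₂ + 322·c₁ + 38·c₀ = 6676;  322·c₂ + 38·c₁ + 7·c₀ = 748.
(Σt^2·t^2 = 28882, Σt^2·t = 2882, Σt^2 = 322, Σt·t = 322, Σt = 38, Σ1 = 7, Σt^2·s = 65912, Σt·s = 6676, Σs = 748.)
Row-reducing yields c₂ = 2447/1232, c₁ = 44731/14256, c₀ = -38453/24948.

c₂ = 1.99, c₁ = 3.14, c₀ = -1.54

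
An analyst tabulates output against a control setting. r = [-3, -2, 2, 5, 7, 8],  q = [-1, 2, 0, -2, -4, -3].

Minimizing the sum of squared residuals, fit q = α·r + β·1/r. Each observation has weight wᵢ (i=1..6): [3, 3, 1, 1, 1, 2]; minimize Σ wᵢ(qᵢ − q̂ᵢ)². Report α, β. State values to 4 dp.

Forming MᵀWM = [[245, 11]; [11, 167579/117600]] and MᵀWq = [-89, -521/140]ᵀ gives MᵀWM·[α, β]ᵀ = MᵀWq.
Eliminating β: (167579/117600)·(row 1) − 11·(row 2) gives (109499/480)·α = (167579/117600)·(-89) − 11·(-521/140) = -10100491/117600, so α = -10100491/26827255.
Then β = ((-521/140) − 11·(-10100491/26827255))/(167579/117600) = 32280/109499.

α = -0.3765, β = 0.2948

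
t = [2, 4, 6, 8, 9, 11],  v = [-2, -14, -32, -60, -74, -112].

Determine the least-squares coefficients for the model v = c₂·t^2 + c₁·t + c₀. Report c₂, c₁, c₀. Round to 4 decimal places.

Normal-equation sums: Σt^2·t^2 = 26866, Σt^2·t = 2860, Σt^2 = 322, Σt·t = 322, Σt = 40, Σ1 = 6.
And Σt^2·v = -24770, Σt·v = -2630, Σv = -294.
Inverting the 3×3 Gram matrix, [c₂, c₁, c₀]ᵀ = [-2453/2693, -985/2693, 6254/2693]ᵀ.

c₂ = -0.9109, c₁ = -0.3658, c₀ = 2.3223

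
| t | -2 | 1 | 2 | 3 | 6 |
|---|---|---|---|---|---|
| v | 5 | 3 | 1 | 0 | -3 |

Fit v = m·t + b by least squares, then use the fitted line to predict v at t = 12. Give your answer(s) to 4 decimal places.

Normal-equation sums: Σt·t = 54, Σt = 10, Σ1 = 5.
For Xᵀv: Σt·v = -23, Σv = 6.
Eliminating b: 5·(row 1) − 10·(row 2) gives 170·m = 5·(-23) − 10·6 = -175, so m = -35/34.
Then b = (6 − 10·(-35/34))/5 = 277/85.
At t = 12: v̂ = (-35/34)·(12) + (277/85)·(1) = -773/85.

v̂ = -9.0941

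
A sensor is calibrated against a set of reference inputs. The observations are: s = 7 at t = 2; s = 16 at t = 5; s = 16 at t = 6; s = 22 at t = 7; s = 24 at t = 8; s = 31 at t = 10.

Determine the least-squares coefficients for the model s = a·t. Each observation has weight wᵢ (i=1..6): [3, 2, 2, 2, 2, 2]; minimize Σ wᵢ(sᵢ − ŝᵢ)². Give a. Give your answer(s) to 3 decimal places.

Compute the Gram sums: Σwᵢ·t·t = 560.
For AᵀWs: Σwᵢ·t·s = 1706.
Normal equations: [[560]]·[a]ᵀ = [1706]ᵀ.
a = 1706/560 = 3.04643.

a = 3.046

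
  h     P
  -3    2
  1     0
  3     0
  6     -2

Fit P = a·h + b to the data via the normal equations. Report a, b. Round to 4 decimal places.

a = -0.4211, b = 0.7368

Normal-equation sums: Σh·h = 55, Σh = 7, Σ1 = 4.
Right-hand side: Σh·P = -18, ΣP = 0.
Δ = 55·4 − 7² = 171.
a = ((-18)·4 − 7·0)/171 = -8/19; b = (55·0 − 7·(-18))/171 = 14/19.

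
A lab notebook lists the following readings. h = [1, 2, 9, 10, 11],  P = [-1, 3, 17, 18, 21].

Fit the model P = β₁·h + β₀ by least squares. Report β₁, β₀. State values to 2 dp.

β₁ = 2.09, β₀ = -2.18

AᵀA·[β₁, β₀]ᵀ = AᵀP reads: 307·β₁ + 33·β₀ = 569;  33·β₁ + 5·β₀ = 58.
(Σh·h = 307, Σh = 33, Σ1 = 5, Σh·P = 569, ΣP = 58.)
Eliminating β₀: 5·(row 1) − 33·(row 2) gives 446·β₁ = 5·569 − 33·58 = 931, so β₁ = 931/446.
Then β₀ = (58 − 33·(931/446))/5 = -971/446.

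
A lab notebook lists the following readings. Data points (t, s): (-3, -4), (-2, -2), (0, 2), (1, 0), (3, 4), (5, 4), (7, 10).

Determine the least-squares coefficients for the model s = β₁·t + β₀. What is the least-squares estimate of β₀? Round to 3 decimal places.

β₀ = 0.108

Sums needed: Σt·t = 97, Σt = 11, Σ1 = 7.
And Σt·s = 118, Σs = 14.
So XᵀX·[β₁, β₀]ᵀ = Xᵀs: [[97, 11]; [11, 7]]·[β₁, β₀]ᵀ = [118, 14]ᵀ.
Eliminating β₀: 7·(row 1) − 11·(row 2) gives 558·β₁ = 7·118 − 11·14 = 672, so β₁ = 112/93.
Then β₀ = (14 − 11·(112/93))/7 = 10/93.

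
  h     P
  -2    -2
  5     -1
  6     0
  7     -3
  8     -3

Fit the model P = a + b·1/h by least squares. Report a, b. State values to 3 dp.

Sums needed: Σ1 = 5, Σ1/h = 113/840, Σ1/h·1/h = 249649/705600.
Right-hand side: ΣP = -9, Σ1/h·P = -1/280.
MᵀM·[a, b]ᵀ = MᵀP becomes [[5, 113/840]; [113/840, 249649/705600]]·[a, b]ᵀ = [-9, -1/280]ᵀ.
Δ = 5·(249649/705600) − (113/840)² = 308869/176400.
a = ((-9)·(249649/705600) − (113/840)·(-1/280))/(308869/176400) = -1123251/617738; b = (5·(-1/280) − (113/840)·(-9))/(308869/176400) = 210420/308869.

a = -1.818, b = 0.681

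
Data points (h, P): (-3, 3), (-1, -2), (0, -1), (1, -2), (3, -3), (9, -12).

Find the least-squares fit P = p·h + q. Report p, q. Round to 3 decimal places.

p = -1.149, q = -1.110

Setting ∂/∂p … = 0 gives: 101·p + 9·q = -126;  9·p + 6·q = -17.
Δ = 101·6 − 9² = 525.
p = ((-126)·6 − 9·(-17))/525 = -201/175; q = (101·(-17) − 9·(-126))/525 = -583/525.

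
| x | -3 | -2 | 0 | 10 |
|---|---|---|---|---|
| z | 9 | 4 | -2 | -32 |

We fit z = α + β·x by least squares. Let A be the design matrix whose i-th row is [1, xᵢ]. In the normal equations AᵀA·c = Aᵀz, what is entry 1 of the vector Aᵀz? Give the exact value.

Entry 1 ↔ basis 1, so (Aᵀz)_{1} = Σᵢ zᵢ = (1)·(9) + (1)·(4) + (1)·(-2) + (1)·(-32) = -21.

-21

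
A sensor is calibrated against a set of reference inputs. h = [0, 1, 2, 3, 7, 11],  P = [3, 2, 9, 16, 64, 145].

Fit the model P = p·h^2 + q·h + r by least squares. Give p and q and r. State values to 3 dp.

Sums needed: Σh^2·h^2 = 17140, Σh^2·h = 1710, Σh^2 = 184, Σh·h = 184, Σh = 24, Σ1 = 6.
Right-hand side: Σh^2·P = 20863, Σh·P = 2111, ΣP = 239.
Normal equations: [[17140, 1710, 184]; [1710, 184, 24]; [184, 24, 6]]·[p, q, r]ᵀ = [20863, 2111, 239]ᵀ.
Inverting the 3×3 Gram matrix, [p, q, r]ᵀ = [98989/94634, 146443/94634, 148153/94634]ᵀ.

p = 1.046, q = 1.547, r = 1.566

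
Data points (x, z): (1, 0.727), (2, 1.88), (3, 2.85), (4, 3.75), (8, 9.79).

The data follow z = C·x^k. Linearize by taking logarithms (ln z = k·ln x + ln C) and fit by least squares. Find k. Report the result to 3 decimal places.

k = 1.225

Linearized form: ln z = k·ln x + ln C. From the 5 transformed points,
Σln x = 5.2575, Σ(ln x)² = 7.9333, Σln z = 4.9629, Σln x·ln z = 8.1645.
Normal system: [[7.9333, 5.2575]; [5.2575, 5]]·[k, ln C]ᵀ = [8.1645, 4.9629]ᵀ.
Slope k = (n·Σln x·ln z − Σln x·Σln z)/(n·Σ(ln x)² − (Σln x)²) = (5·8.1645 − 5.2575·4.9629)/12.0252 = 1.22493; ln C = (Σln z − k·Σln x)/n = -0.29543.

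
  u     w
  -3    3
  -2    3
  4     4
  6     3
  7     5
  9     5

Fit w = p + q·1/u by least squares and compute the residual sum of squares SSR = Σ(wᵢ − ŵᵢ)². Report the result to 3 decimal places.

SSR = 3.169

XᵀX·[p, q]ᵀ = Xᵀw reads: 6·p + (-41/252)·q = 23;  (-41/252)·p + (30745/63504)·q = 17/63.
Δ = 6·(30745/63504) − (-41/252)² = 182789/63504.
p = (23·(30745/63504) − (-41/252)·(17/63))/(182789/63504) = 709923/182789; q = (6·(17/63) − (-41/252)·23)/(182789/63504) = 340452/182789.
Residuals: -48072/182789, 8670/182789, -63880/182789, -218298/182789, 155386/182789, 166194/182789; SSR = 579280/182789.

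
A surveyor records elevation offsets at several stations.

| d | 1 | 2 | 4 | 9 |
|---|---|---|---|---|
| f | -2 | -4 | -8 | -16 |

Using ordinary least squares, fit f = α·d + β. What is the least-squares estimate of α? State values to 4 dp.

α = -1.7368

Entries of AᵀA: Σd·d = 102, Σd = 16, Σ1 = 4.
And Σd·f = -186, Σf = -30.
So AᵀA·[α, β]ᵀ = Aᵀf: [[102, 16]; [16, 4]]·[α, β]ᵀ = [-186, -30]ᵀ.
Determinant 102·4 − 16² = 152.
α = ((-186)·4 − 16·(-30))/152 = -33/19; β = (102·(-30) − 16·(-186))/152 = -21/38.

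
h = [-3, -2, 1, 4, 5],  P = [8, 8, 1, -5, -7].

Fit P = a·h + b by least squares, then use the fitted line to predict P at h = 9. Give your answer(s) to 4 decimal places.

P̂ = -14.8400

With design matrix M, MᵀM = [[55, 5]; [5, 5]] and MᵀP = [-94, 5]ᵀ.
Determinant 55·5 − 5² = 250.
a = ((-94)·5 − 5·5)/250 = -99/50; b = (55·5 − 5·(-94))/250 = 149/50.
At h = 9: P̂ = (-99/50)·(9) + (149/50)·(1) = -371/25.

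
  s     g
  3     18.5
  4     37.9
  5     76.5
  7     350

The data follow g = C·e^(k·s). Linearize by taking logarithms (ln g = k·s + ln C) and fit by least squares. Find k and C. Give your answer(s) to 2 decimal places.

With ln gᵢ as the transformed response and sᵢ as the regressor:
Σs = 19.0000, Σ(s)² = 99.0000, Σln g = 16.7479, Σs·ln g = 85.9851.
Normal system: [[99.0000, 19.0000]; [19.0000, 4]]·[k, ln C]ᵀ = [85.9851, 16.7479]ᵀ.
Δ = 99.0000·4 − (19.0000)² = 35.0000; k = (85.9851·4 − 19.0000·16.7479)/35.0000 = 0.73513, ln C = (99.0000·16.7479 − 19.0000·85.9851)/35.0000 = 0.69513, so C = exp(0.69513) = 2.00398.

k = 0.74, C = 2.00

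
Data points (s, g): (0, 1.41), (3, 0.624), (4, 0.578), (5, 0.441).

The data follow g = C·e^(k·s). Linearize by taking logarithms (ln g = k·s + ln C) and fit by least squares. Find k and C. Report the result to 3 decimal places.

With ln gᵢ as the transformed response and sᵢ as the regressor:
Over the data: Σs = 12.0000, Σ(s)² = 50.0000, Σln g = -1.4949, Σs·ln g = -7.7011.
Normal system: [[50.0000, 12.0000]; [12.0000, 4]]·[k, ln C]ᵀ = [-7.7011, -1.4949]ᵀ.
Slope k = (n·Σs·ln g − Σs·Σln g)/(n·Σ(s)² − (Σs)²) = (4·-7.7011 − 12.0000·-1.4949)/56.0000 = -0.22974; ln C = (Σln g − k·Σs)/n = 0.31550, so C = exp(0.31550) = 1.37094.

k = -0.230, C = 1.371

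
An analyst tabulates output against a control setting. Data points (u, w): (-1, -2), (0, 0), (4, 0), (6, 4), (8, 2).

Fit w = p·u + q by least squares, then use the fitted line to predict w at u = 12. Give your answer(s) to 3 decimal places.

The normal equations are: 117·p + 17·q = 42;  17·p + 5·q = 4.
Δ = 117·5 − 17² = 296.
p = (42·5 − 17·4)/296 = 71/148; q = (117·4 − 17·42)/296 = -123/148.
At u = 12: ŵ = (71/148)·(12) + (-123/148)·(1) = 729/148.

ŵ = 4.926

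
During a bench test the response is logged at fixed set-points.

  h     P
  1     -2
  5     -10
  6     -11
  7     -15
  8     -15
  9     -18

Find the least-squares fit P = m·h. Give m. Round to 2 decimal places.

Sums needed: Σh·h = 256.
Moment sums: Σh·P = -505.
So XᵀX·[m]ᵀ = XᵀP: [[256]]·[m]ᵀ = [-505]ᵀ.
m = (-505)/256 = -1.97266.

m = -1.97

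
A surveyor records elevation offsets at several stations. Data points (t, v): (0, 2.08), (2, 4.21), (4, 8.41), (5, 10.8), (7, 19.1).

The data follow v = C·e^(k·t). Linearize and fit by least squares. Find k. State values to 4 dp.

k = 0.3177

Linearized form: ln v = k·t + ln C. From the 5 transformed points,
Σt = 18.0000, Σ(t)² = 94.0000, Σln v = 9.6285, Σt·ln v = 43.9382.
Equations: 94.0000·k + 18.0000·ln C = 43.9382;  18.0000·k + 5·ln C = 9.6285.
Slope k = (n·Σt·ln v − Σt·Σln v)/(n·Σ(t)² − (Σt)²) = (5·43.9382 − 18.0000·9.6285)/146.0000 = 0.31766; ln C = (Σln v − k·Σt)/n = 0.78213.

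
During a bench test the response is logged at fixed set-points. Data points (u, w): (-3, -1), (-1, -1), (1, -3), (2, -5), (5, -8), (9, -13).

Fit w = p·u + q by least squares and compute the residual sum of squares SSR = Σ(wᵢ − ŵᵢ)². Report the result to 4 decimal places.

The normal equations are: 121·p + 13·q = -166;  13·p + 6·q = -31.
Δ = 121·6 − 13² = 557.
p = ((-166)·6 − 13·(-31))/557 = -593/557; q = (121·(-31) − 13·(-166))/557 = -1593/557.
Residuals: -743/557, 443/557, 515/557, -6/557, 102/557, -311/557; SSR = 2012/557.

SSR = 3.6122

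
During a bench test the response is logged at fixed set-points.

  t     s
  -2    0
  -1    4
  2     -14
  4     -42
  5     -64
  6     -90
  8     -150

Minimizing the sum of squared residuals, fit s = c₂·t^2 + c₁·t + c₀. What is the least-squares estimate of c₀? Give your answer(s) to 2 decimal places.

c₀ = 1.58

Sums needed: Σt^2·t^2 = 6306, Σt^2·t = 916, Σt^2 = 150, Σt·t = 150, Σt = 22, Σ1 = 7.
Moment sums: Σt^2·s = -15164, Σt·s = -2260, Σs = -356.
Normal equations: [[6306, 916, 150]; [916, 150, 22]; [150, 22, 7]]·[c₂, c₁, c₀]ᵀ = [-15164, -2260, -356]ᵀ.
Solving the 3×3 system (Gaussian elimination) gives c₂ = -178454/91601, c₁ = -311590/91601, c₀ = 144732/91601.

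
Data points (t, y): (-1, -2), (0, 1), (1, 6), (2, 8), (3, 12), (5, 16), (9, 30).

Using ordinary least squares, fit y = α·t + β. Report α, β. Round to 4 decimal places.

α = 3.1296, β = 1.6481

Sums needed: Σt·t = 121, Σt = 19, Σ1 = 7.
And Σt·y = 410, Σy = 71.
AᵀA·[α, β]ᵀ = Aᵀy becomes [[121, 19]; [19, 7]]·[α, β]ᵀ = [410, 71]ᵀ.
Determinant 121·7 − 19² = 486.
α = (410·7 − 19·71)/486 = 169/54; β = (121·71 − 19·410)/486 = 89/54.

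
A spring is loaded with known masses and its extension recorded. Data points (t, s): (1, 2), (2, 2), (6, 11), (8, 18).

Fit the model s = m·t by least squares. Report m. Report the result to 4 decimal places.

m = 2.0571

Entries of AᵀA: Σt·t = 105.
For Aᵀs: Σt·s = 216.
m = 216/105 = 2.05714.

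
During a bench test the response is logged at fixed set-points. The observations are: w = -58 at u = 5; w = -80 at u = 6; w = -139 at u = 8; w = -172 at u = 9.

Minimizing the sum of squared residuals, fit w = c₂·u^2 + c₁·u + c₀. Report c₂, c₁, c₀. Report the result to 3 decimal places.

Setting ∂/∂c₂ … = 0 gives: 12578·c₂ + 1582·c₁ + 206·c₀ = -27158;  1582·c₂ + 206·c₁ + 28·c₀ = -3430;  206·c₂ + 28·c₁ + 4·c₀ = -449.
(Σu^2·u^2 = 12578, Σu^2·u = 1582, Σu^2 = 206, Σu·u = 206, Σu = 28, Σ1 = 4, Σu^2·w = -27158, Σu·w = -3430, Σw = -449.)
Solving the 3×3 system (Gaussian elimination) gives c₂ = -11/6, c₁ = -91/30, c₀ = 17/5.

c₂ = -1.833, c₁ = -3.033, c₀ = 3.400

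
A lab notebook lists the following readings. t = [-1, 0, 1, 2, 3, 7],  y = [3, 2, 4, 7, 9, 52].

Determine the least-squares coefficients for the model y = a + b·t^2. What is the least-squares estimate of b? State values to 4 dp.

Compute the Gram sums: Σ1 = 6, Σt^2 = 64, Σt^2·t^2 = 2500.
Moment sums: Σy = 77, Σt^2·y = 2664.
XᵀX·[a, b]ᵀ = Xᵀy becomes [[6, 64]; [64, 2500]]·[a, b]ᵀ = [77, 2664]ᵀ.
Determinant 6·2500 − 64² = 10904.
a = (77·2500 − 64·2664)/10904 = 5501/2726; b = (6·2664 − 64·77)/10904 = 1382/1363.

b = 1.0139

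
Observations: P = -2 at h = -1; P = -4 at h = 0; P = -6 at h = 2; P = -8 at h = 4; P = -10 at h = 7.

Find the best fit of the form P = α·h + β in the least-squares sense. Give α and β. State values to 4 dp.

α = -0.9709, β = -3.6699

Entries of AᵀA: Σh·h = 70, Σh = 12, Σ1 = 5.
For AᵀP: Σh·P = -112, ΣP = -30.
AᵀA·[α, β]ᵀ = AᵀP becomes [[70, 12]; [12, 5]]·[α, β]ᵀ = [-112, -30]ᵀ.
Determinant 70·5 − 12² = 206.
α = ((-112)·5 − 12·(-30))/206 = -100/103; β = (70·(-30) − 12·(-112))/206 = -378/103.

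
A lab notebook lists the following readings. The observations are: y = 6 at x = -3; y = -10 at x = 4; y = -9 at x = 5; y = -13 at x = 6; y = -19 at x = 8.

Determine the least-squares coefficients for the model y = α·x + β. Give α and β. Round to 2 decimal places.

α = -2.19, β = -0.26

With design matrix A, AᵀA = [[150, 20]; [20, 5]] and Aᵀy = [-333, -45]ᵀ.
Eliminating β: 5·(row 1) − 20·(row 2) gives 350·α = 5·(-333) − 20·(-45) = -765, so α = -153/70.
Then β = ((-45) − 20·(-153/70))/5 = -9/35.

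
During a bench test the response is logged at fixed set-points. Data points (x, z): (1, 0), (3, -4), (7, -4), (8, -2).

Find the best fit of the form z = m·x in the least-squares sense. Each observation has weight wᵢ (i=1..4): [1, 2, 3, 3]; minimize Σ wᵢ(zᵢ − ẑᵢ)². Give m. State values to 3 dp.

m = -0.436

Entries of AᵀWA: Σwᵢ·x·x = 358.
For AᵀWz: Σwᵢ·x·z = -156.
Normal equations: [[358]]·[m]ᵀ = [-156]ᵀ.
Hence m = -156 / 358 ≈ -0.435754.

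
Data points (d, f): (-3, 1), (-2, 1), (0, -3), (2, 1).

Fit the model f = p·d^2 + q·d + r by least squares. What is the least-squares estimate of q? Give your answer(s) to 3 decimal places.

Normal-equation sums: Σd^2·d^2 = 113, Σd^2·d = -27, Σd^2 = 17, Σd·d = 17, Σd = -3, Σ1 = 4.
For Mᵀf: Σd^2·f = 17, Σd·f = -3, Σf = 0.
Inverting the 3×3 Gram matrix, [p, q, r]ᵀ = [104/199, 60/199, -397/199]ᵀ.

q = 0.302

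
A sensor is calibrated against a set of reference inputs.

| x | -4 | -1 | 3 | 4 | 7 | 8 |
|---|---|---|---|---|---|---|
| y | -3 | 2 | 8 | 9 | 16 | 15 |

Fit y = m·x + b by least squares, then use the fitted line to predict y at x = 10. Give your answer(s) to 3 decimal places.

ŷ = 19.159

Setting ∂/∂m … = 0 gives: 155·m + 17·b = 302;  17·m + 6·b = 47.
Determinant 155·6 − 17² = 641.
m = (302·6 − 17·47)/641 = 1013/641; b = (155·47 − 17·302)/641 = 2151/641.
At x = 10: ŷ = (1013/641)·(10) + (2151/641)·(1) = 12281/641.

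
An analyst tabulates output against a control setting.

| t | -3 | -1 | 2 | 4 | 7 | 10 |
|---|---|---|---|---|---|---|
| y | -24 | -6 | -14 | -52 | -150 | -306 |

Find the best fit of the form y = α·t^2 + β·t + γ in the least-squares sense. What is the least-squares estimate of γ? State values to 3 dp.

Sums needed: Σt^2·t^2 = 12755, Σt^2·t = 1387, Σt^2 = 179, Σt·t = 179, Σt = 19, Σ1 = 6.
Right-hand side: Σt^2·y = -39060, Σt·y = -4268, Σy = -552.
Inverting the 3×3 Gram matrix, [α, β, γ]ᵀ = [-463397/156342, -117131/156342, -31312/26057]ᵀ.

γ = -1.202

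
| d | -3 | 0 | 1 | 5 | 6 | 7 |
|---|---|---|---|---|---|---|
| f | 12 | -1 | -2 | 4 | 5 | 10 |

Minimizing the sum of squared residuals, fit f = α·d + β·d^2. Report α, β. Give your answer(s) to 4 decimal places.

α = -2.2539, β = 0.5357

The normal system MᵀM·[α, β]ᵀ = Mᵀf is [[120, 658]; [658, 4404]]·[α, β]ᵀ = [82, 876]ᵀ.
Determinant 120·4404 − 658² = 95516.
α = (82·4404 − 658·876)/95516 = -53820/23879; β = (120·876 − 658·82)/95516 = 12791/23879.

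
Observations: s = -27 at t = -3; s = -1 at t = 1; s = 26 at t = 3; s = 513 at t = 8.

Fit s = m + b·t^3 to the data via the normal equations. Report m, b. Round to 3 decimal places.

m = -0.979, b = 1.004

From the data, Σ1 = 4, Σt^3 = 513, Σt^3·t^3 = 263603.
Moment sums: Σs = 511, Σt^3·s = 264086.
Normal equations: [[4, 513]; [513, 263603]]·[m, b]ᵀ = [511, 264086]ᵀ.
Eliminating b: 263603·(row 1) − 513·(row 2) gives 791243·m = 263603·511 − 513·264086 = -774985, so m = -774985/791243.
Then b = (264086 − 513·(-774985/791243))/263603 = 794201/791243.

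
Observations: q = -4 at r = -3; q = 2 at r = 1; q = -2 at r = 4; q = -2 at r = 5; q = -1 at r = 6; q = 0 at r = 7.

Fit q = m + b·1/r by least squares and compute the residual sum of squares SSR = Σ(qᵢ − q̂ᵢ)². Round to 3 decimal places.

Setting ∂/∂m … = 0 gives: 6·m + (599/420)·b = -7;  (599/420)·m + (222581/176400)·b = 34/15.
det = 6·(222581/176400) − (599/420)² = 195337/35280.
m = ((-7)·(222581/176400) − (599/420)·(34/15))/(195337/35280) = -425663/195337; b = (6·(34/15) − (599/420)·(-7))/(195337/35280) = 832020/195337.
Residuals: -78345/195337, -15683/195337, -173016/195337, -131415/195337, 91656/195337, 306803/195337; SSR = 799220/195337.

SSR = 4.091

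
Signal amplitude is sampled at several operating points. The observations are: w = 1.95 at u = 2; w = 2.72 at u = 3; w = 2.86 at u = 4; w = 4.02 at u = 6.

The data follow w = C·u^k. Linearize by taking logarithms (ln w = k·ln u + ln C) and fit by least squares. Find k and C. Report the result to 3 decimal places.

With ln wᵢ as the transformed response and ln uᵢ as the regressor:
AᵀA = [[6.8196, 4.9698]; [4.9698, 4]], rhs = [5.5118, 4.1106]ᵀ  (here Σln u = 4.9698, Σ(ln u)² = 6.8196, Σln w = 4.1106, Σln u·ln w = 5.5118).
Slope k = (n·Σln u·ln w − Σln u·Σln w)/(n·Σ(ln u)² − (Σln u)²) = (4·5.5118 − 4.9698·4.1106)/2.5794 = 0.62745; ln C = (Σln w − k·Σln u)/n = 0.24806, so C = exp(0.24806) = 1.28154.

k = 0.627, C = 1.282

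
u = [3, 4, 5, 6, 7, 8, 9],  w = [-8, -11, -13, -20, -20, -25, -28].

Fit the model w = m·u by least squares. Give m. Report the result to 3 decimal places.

m = -3.018

With design matrix A, AᵀA = [[280]] and Aᵀw = [-845]ᵀ.
Hence m = -845 / 280 ≈ -3.01786.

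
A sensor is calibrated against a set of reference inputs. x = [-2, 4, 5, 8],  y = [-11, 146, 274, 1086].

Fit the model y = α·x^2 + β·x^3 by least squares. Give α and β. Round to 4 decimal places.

AᵀA·[α, β]ᵀ = Aᵀy reads: 4993·α + 36885·β = 78646;  36885·α + 281929·β = 599714.
det = 4993·281929 − 36885² = 47168272.
α = (78646·281929 − 36885·599714)/47168272 = 13034311/11792068; β = (4993·599714 − 36885·78646)/47168272 = 23378573/11792068.

α = 1.1053, β = 1.9826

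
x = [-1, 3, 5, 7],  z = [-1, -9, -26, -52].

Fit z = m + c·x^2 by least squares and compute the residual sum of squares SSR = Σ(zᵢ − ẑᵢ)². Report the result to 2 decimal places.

Compute the Gram sums: Σ1 = 4, Σx^2 = 84, Σx^2·x^2 = 3108.
And Σz = -88, Σx^2·z = -3280.
Normal equations: [[4, 84]; [84, 3108]]·[m, c]ᵀ = [-88, -3280]ᵀ.
Δ = 4·3108 − 84² = 5376.
m = ((-88)·3108 − 84·(-3280))/5376 = 3/8; c = (4·(-3280) − 84·(-88))/5376 = -179/168.
Residuals: -13/42, 3/14, 11/42, -1/6; SSR = 5/21.

SSR = 0.24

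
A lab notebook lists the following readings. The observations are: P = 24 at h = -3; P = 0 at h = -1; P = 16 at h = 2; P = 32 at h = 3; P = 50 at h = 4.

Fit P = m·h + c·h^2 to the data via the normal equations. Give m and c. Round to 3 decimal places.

Compute the Gram sums: Σh·h = 39, Σh·h^2 = 71, Σh^2·h^2 = 435.
For MᵀP: Σh·P = 256, Σh^2·P = 1368.
Δ = 39·435 − 71² = 11924.
m = (256·435 − 71·1368)/11924 = 3558/2981; c = (39·1368 − 71·256)/11924 = 8794/2981.

m = 1.194, c = 2.950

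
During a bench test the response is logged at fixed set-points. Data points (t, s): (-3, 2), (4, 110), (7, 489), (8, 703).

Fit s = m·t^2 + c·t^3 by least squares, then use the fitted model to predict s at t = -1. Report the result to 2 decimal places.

ŝ = 2.04

With design matrix A, AᵀA = [[6834, 50356]; [50356, 384618]] and Aᵀs = [70731, 534649]ᵀ.
Eliminating c: 384618·(row 1) − 50356·(row 2) gives 92752676·m = 384618·70731 − 50356·534649 = 281630714, so m = 140815357/46376338.
Then c = (534649 − 50356·(140815357/46376338))/384618 = 46030515/46376338.
At t = -1: ŝ = (140815357/46376338)·(1) + (46030515/46376338)·(-1) = 47392421/23188169.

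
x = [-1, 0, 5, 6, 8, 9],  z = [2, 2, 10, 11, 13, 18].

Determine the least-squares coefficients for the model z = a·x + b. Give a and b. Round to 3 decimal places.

a = 1.497, b = 2.596

From the data, Σx·x = 207, Σx = 27, Σ1 = 6.
Right-hand side: Σx·z = 380, Σz = 56.
So AᵀA·[a, b]ᵀ = Aᵀz: [[207, 27]; [27, 6]]·[a, b]ᵀ = [380, 56]ᵀ.
Determinant 207·6 − 27² = 513.
a = (380·6 − 27·56)/513 = 256/171; b = (207·56 − 27·380)/513 = 148/57.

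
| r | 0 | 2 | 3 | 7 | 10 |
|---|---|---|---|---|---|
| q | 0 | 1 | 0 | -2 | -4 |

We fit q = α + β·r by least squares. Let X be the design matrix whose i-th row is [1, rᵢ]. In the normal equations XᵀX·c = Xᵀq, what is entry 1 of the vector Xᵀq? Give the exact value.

-5

Entry 1 ↔ basis 1, so (Xᵀq)_{1} = Σᵢ qᵢ = (1)·(0) + (1)·(1) + (1)·(0) + (1)·(-2) + (1)·(-4) = -5.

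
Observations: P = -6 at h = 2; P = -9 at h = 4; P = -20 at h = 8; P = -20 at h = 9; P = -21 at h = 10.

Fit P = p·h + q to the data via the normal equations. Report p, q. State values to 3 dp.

Normal-equation sums: Σh·h = 265, Σh = 33, Σ1 = 5.
Moment sums: Σh·P = -598, ΣP = -76.
AᵀA·[p, q]ᵀ = AᵀP becomes [[265, 33]; [33, 5]]·[p, q]ᵀ = [-598, -76]ᵀ.
Δ = 265·5 − 33² = 236.
p = ((-598)·5 − 33·(-76))/236 = -241/118; q = (265·(-76) − 33·(-598))/236 = -203/118.

p = -2.042, q = -1.720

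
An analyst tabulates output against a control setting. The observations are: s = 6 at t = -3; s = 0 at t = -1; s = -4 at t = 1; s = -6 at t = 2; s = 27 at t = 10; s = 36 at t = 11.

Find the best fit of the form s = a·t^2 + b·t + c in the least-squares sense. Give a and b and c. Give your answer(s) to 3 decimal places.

From the data, Σt^2·t^2 = 24740, Σt^2·t = 2312, Σt^2 = 236, Σt·t = 236, Σt = 20, Σ1 = 6.
For Xᵀs: Σt^2·s = 7082, Σt·s = 632, Σs = 59.
So XᵀX·[a, b, c]ᵀ = Xᵀs: [[24740, 2312, 236]; [2312, 236, 20]; [236, 20, 6]]·[a, b, c]ᵀ = [7082, 632, 59]ᵀ.
Row-reducing yields a = 8889/18175, b = -66691/36350, c = -119523/36350.

a = 0.489, b = -1.835, c = -3.288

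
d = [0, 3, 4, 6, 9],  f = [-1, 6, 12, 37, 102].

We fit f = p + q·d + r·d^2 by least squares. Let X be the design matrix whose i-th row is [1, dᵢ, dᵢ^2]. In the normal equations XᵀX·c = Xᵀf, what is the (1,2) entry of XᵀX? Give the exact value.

Row 1 ↔ basis 1, column 2 ↔ basis d, so (XᵀX)_{1,2} = Σᵢ d = (1)·(0) + (1)·(3) + (1)·(4) + (1)·(6) + (1)·(9) = 22.

22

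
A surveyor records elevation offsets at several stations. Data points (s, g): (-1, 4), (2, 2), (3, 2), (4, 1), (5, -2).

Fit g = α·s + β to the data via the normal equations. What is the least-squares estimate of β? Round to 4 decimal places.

Sums needed: Σs·s = 55, Σs = 13, Σ1 = 5.
For Mᵀg: Σs·g = 0, Σg = 7.
det = 55·5 − 13² = 106.
α = (0·5 − 13·7)/106 = -91/106; β = (55·7 − 13·0)/106 = 385/106.

β = 3.6321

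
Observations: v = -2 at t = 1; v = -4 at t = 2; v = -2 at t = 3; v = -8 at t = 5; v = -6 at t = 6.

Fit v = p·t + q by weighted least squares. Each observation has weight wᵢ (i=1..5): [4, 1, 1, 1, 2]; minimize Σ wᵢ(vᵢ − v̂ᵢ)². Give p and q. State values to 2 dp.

p = -0.92, q = -1.12

Forming XᵀWX = [[114, 26]; [26, 9]] and XᵀWv = [-134, -34]ᵀ gives XᵀWX·[p, q]ᵀ = XᵀWv.
det = 114·9 − 26² = 350.
p = ((-134)·9 − 26·(-34))/350 = -23/25; q = (114·(-34) − 26·(-134))/350 = -28/25.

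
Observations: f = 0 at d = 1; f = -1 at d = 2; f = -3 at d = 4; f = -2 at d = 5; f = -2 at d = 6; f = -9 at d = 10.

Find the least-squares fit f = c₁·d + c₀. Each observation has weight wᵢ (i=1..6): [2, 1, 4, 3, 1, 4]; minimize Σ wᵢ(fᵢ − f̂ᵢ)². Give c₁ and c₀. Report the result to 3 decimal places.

Normal-equation sums: Σwᵢ·d·d = 581, Σwᵢ·d = 81, Σwᵢ·1 = 15.
For AᵀWf: Σwᵢ·d·f = -452, Σwᵢ·f = -57.
So AᵀWA·[c₁, c₀]ᵀ = AᵀWf: [[581, 81]; [81, 15]]·[c₁, c₀]ᵀ = [-452, -57]ᵀ.
Determinant 581·15 − 81² = 2154.
c₁ = ((-452)·15 − 81·(-57))/2154 = -721/718; c₀ = (581·(-57) − 81·(-452))/2154 = 1165/718.

c₁ = -1.004, c₀ = 1.623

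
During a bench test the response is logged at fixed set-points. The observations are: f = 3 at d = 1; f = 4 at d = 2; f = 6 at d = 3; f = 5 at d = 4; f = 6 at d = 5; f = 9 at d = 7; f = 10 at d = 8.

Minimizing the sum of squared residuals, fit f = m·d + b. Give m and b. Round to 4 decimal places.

Normal-equation sums: Σd·d = 168, Σd = 30, Σ1 = 7.
Moment sums: Σd·f = 222, Σf = 43.
XᵀX·[m, b]ᵀ = Xᵀf becomes [[168, 30]; [30, 7]]·[m, b]ᵀ = [222, 43]ᵀ.
Eliminating b: 7·(row 1) − 30·(row 2) gives 276·m = 7·222 − 30·43 = 264, so m = 22/23.
Then b = (43 − 30·(22/23))/7 = 47/23.

m = 0.9565, b = 2.0435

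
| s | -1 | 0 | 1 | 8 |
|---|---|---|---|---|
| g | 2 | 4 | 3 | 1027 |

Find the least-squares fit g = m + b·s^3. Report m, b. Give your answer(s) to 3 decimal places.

With design matrix M, MᵀM = [[4, 512]; [512, 262146]] and Mᵀg = [1036, 525825]ᵀ.
Δ = 4·262146 − 512² = 786440.
m = (1036·262146 − 512·525825)/786440 = 295107/98305; b = (4·525825 − 512·1036)/786440 = 393217/196610.

m = 3.002, b = 2.000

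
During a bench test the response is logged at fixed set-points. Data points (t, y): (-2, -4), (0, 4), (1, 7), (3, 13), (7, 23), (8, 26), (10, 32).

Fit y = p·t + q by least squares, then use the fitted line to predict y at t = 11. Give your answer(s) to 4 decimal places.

Normal-equation sums: Σt·t = 227, Σt = 27, Σ1 = 7.
Moment sums: Σt·y = 743, Σy = 101.
So XᵀX·[p, q]ᵀ = Xᵀy: [[227, 27]; [27, 7]]·[p, q]ᵀ = [743, 101]ᵀ.
Δ = 227·7 − 27² = 860.
p = (743·7 − 27·101)/860 = 1237/430; q = (227·101 − 27·743)/860 = 1433/430.
At t = 11: ŷ = (1237/430)·(11) + (1433/430)·(1) = 1504/43.

ŷ = 34.9767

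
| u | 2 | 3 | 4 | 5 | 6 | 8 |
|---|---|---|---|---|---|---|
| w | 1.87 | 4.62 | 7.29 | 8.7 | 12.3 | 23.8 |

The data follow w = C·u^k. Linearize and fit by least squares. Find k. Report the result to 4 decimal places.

Linearized form: ln w = k·ln u + ln C. From the 6 transformed points,
Σln u = 8.6587, Σ(ln u)² = 13.7340, Σln w = 11.9854, Σln u·ln w = 19.4386.
Equations: 13.7340·k + 8.6587·ln C = 19.4386;  8.6587·k + 6·ln C = 11.9854.
Slope k = (n·Σln u·ln w − Σln u·Σln w)/(n·Σ(ln u)² − (Σln u)²) = (6·19.4386 − 8.6587·11.9854)/7.4309 = 1.72967; ln C = (Σln w − k·Σln u)/n = -0.49855.

k = 1.7297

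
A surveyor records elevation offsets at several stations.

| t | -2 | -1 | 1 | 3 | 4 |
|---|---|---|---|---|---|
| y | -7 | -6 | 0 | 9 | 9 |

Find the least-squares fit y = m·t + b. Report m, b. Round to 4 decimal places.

Setting ∂/∂m … = 0 gives: 31·m + 5·b = 83;  5·m + 5·b = 5.
Eliminating b: 5·(row 1) − 5·(row 2) gives 130·m = 5·83 − 5·5 = 390, so m = 3.
Then b = (5 − 5·3)/5 = -2.

m = 3.0000, b = -2.0000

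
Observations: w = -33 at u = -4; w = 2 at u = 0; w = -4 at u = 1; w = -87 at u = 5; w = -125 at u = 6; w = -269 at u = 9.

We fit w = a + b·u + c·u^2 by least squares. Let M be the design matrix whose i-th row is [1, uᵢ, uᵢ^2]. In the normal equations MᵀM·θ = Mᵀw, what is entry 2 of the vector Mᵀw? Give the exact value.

-3478

Entry 2 ↔ basis u, so (Mᵀw)_{2} = Σᵢ (u)·wᵢ = (-4)·(-33) + (0)·(2) + (1)·(-4) + (5)·(-87) + (6)·(-125) + (9)·(-269) = -3478.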